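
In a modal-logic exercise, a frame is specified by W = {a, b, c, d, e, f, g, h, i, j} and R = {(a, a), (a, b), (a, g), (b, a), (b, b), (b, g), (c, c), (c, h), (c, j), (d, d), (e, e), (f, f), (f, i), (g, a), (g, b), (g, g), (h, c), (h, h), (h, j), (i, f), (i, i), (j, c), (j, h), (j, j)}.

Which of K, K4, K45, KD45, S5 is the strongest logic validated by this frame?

Transitive (axiom 4): yes — every two-step R-path is closed by a direct edge.
Euclidean (axiom 5): yes — any two successors of a common world are R-related.
Serial (axiom D): yes — every world has a successor (e.g. a R a).
Reflexive (axiom T): yes — every world is R-related to itself.
So F validates K, K4, K45, KD45, S5. The strongest is S5.

S5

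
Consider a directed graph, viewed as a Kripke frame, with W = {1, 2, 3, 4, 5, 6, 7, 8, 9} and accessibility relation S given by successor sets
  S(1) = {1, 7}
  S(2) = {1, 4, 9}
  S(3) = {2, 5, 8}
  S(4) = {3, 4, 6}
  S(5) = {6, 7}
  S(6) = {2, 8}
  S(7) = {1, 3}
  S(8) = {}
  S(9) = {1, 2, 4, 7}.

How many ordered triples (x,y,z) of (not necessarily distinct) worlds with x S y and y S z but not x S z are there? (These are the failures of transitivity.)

31

Enumerating: (1,7,3), (2,1,7), (2,4,3), (2,4,6), (2,9,2), (2,9,7), (3,2,1), (3,2,4), (3,2,9), (3,5,6), (3,5,7), (4,3,2), … and 19 more.
Total: 31.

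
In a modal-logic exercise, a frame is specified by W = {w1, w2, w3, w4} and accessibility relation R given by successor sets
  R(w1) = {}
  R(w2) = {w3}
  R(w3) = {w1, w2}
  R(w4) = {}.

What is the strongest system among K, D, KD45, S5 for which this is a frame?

K

Serial (axiom D): no — w1 has no R-successor.
Euclidean (axiom 5): no — w3 R w1 and w3 R w2, but not w1 R w2.
Transitive (axiom 4): no — w2 R w3 and w3 R w1, but not w2 R w1.
Reflexive (axiom T): no — w1 is not related to itself.
So F validates K; D would additionally require R to be serial. The strongest is K.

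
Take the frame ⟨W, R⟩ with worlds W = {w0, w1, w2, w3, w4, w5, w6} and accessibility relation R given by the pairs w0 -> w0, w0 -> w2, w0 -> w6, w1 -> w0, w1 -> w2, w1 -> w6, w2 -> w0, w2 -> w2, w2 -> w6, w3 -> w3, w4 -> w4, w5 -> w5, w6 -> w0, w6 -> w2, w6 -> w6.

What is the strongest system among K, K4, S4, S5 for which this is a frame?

K4

Transitive (axiom 4): yes — every two-step R-path is closed by a direct edge.
Reflexive (axiom T): no — w1 is not related to itself.
Euclidean (axiom 5): yes — any two successors of a common world are R-related.
So F validates K, K4; S4 would additionally require R to be reflexive. The strongest is K4.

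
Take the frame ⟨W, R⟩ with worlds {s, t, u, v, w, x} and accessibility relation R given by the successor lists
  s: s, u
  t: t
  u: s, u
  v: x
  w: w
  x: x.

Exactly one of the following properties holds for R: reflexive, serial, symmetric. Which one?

serial

Reflexive: no — v is not related to itself.
Serial: yes — every world has a successor (e.g. s R s).
Symmetric: no — v R x but not x R v.
Only serial holds.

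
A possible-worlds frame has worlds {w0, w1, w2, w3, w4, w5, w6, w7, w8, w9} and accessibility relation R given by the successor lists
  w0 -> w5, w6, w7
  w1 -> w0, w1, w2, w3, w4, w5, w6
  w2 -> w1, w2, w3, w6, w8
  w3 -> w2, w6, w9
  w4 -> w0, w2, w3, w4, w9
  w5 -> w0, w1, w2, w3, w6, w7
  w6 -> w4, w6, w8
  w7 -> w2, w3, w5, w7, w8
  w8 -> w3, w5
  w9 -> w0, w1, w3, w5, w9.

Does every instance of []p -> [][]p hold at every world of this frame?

The schema 4 characterises exactly the transitive frames.
Transitive: no — w0 R w5 and w5 R w1, but not w0 R w1.

No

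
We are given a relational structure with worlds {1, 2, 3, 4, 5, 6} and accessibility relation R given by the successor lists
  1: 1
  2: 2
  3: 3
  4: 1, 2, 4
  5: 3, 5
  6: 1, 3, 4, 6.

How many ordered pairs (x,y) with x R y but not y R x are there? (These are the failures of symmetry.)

Enumerating: (4,1), (4,2), (5,3), (6,1), (6,3), (6,4).

6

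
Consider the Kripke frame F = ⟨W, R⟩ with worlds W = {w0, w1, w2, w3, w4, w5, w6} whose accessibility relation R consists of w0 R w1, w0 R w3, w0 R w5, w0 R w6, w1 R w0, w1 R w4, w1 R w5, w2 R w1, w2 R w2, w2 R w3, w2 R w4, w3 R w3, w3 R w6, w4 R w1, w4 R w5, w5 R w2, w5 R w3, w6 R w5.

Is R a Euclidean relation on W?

Euclidean: no — w0 R w1 and w0 R w3, but not w1 R w3.

No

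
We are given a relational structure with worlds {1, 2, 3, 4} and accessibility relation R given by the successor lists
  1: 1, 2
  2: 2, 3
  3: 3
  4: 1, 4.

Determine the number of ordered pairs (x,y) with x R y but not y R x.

Enumerating: (1,2), (2,3), (4,1).

3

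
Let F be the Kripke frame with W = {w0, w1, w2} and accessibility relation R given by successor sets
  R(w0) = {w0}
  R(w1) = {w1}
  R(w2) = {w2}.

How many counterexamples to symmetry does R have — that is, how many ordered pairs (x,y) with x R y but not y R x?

R is symmetric; there are no such tuples.

0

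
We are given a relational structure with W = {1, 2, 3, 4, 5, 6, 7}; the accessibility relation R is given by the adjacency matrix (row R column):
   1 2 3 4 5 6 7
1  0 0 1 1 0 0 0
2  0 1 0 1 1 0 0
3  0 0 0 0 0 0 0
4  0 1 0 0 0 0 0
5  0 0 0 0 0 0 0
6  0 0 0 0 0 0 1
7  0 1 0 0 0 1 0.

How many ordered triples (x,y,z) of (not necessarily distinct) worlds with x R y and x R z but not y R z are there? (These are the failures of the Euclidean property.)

Enumerating: (1,3,3), (1,3,4), (1,4,3), (1,4,4), (2,4,4), (2,4,5), (2,5,2), (2,5,4), (2,5,5), (6,7,7), (7,2,6), (7,6,2), (7,6,6).

13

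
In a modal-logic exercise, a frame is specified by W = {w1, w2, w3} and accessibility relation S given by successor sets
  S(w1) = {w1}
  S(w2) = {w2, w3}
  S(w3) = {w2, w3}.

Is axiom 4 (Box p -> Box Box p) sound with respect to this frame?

Axiom 4 corresponds to the accessibility relation being transitive.
Transitive: yes — every two-step S-path is closed by a direct edge.

Yes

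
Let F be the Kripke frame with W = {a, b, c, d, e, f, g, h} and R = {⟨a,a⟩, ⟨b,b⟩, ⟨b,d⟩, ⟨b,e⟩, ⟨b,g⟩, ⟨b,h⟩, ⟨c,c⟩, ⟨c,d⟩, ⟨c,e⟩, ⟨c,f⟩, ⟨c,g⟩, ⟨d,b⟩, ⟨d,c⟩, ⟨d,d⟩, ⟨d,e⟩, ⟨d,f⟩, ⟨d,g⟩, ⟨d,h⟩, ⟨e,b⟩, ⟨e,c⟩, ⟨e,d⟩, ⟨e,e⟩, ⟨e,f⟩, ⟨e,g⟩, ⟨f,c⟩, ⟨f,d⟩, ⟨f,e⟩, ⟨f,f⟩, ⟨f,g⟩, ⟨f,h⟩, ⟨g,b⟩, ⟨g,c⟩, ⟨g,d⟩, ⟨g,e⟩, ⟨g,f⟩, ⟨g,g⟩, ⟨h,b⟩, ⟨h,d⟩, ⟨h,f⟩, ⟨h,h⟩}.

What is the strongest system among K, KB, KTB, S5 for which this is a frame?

Symmetric (axiom B): yes — every pair in R has its reverse in R.
Reflexive (axiom T): yes — every world is R-related to itself.
Euclidean (axiom 5): no — b R e and b R h, but not e R h.
So F validates K, KB, KTB; S5 would additionally require R to be Euclidean. The strongest is KTB.

KTB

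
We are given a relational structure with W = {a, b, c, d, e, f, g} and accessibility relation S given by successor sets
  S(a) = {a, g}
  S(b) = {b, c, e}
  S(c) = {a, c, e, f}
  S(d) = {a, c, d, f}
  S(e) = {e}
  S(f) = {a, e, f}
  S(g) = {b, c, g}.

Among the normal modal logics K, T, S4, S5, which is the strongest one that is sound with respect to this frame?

T

Reflexive (axiom T): yes — every world is S-related to itself.
Transitive (axiom 4): no — a S g and g S b, but not a S b.
Euclidean (axiom 5): no — b S e and b S c, but not e S c.
So F validates K, T; S4 would additionally require S to be transitive. The strongest is T.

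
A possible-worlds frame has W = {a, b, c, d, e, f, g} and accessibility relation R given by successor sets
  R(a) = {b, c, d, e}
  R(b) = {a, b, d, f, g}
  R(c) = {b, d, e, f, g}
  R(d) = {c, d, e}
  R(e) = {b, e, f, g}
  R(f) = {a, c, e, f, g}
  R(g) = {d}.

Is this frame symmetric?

Symmetric: no — a R c but not c R a.

No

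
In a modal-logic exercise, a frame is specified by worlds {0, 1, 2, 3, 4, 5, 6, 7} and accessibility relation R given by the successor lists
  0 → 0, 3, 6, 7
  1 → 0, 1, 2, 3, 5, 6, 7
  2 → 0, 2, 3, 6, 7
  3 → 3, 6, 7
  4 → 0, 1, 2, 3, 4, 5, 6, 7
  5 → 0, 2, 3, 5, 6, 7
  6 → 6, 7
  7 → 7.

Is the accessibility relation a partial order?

Yes

Reflexive: yes — every world is R-related to itself.
Transitive: yes — every two-step R-path is closed by a direct edge.
Antisymmetric: yes — no distinct pair is related both ways.
So R is a partial order.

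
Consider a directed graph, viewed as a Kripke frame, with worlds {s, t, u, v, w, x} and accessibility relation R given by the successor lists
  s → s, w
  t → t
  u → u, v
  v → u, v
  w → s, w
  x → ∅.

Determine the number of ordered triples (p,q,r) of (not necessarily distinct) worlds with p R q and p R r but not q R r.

0

R is Euclidean; there are no such tuples.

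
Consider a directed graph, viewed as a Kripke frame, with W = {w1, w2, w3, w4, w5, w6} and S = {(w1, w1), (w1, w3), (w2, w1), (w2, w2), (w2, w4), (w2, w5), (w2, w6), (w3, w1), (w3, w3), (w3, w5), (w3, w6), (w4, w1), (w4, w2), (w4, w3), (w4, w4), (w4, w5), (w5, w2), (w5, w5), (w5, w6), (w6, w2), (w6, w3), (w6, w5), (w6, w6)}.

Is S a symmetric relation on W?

Symmetric: no — w2 S w1 but not w1 S w2.

No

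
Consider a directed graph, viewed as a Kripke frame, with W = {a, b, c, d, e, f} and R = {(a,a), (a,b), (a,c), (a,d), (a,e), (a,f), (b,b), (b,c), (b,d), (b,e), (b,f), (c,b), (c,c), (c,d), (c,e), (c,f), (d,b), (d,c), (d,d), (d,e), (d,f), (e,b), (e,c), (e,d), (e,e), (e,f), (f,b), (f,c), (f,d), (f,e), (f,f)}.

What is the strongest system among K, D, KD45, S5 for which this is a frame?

Serial (axiom D): yes — every world has a successor (e.g. a R a).
Euclidean (axiom 5): no — a R b and a R a, but not b R a.
Transitive (axiom 4): yes — every two-step R-path is closed by a direct edge.
Reflexive (axiom T): yes — every world is R-related to itself.
So F validates K, D; KD45 would additionally require R to be Euclidean. The strongest is D.

D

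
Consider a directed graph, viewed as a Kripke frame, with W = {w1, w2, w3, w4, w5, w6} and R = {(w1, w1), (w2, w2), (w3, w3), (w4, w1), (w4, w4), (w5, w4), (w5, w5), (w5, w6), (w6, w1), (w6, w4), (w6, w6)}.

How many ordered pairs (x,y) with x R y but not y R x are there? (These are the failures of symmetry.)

5

Enumerating: (w4,w1), (w5,w4), (w5,w6), (w6,w1), (w6,w4).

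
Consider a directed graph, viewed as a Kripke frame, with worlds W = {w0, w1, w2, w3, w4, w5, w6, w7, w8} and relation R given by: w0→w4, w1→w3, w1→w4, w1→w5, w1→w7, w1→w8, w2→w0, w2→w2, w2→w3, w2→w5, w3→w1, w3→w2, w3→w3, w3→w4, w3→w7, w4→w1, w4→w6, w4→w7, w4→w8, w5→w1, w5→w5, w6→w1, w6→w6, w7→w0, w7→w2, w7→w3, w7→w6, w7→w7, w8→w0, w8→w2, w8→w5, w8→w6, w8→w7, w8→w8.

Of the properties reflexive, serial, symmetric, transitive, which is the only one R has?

serial

Reflexive: no — w0 is not related to itself.
Serial: yes — every world has a successor (e.g. w0 R w4).
Symmetric: no — w0 R w4 but not w4 R w0.
Transitive: no — w0 R w4 and w4 R w1, but not w0 R w1.
Only serial holds.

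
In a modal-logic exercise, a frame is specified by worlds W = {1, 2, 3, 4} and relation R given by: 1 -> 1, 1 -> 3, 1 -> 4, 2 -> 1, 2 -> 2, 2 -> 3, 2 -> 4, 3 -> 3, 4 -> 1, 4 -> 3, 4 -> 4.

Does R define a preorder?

Yes

Reflexive: yes — every world is R-related to itself.
Transitive: yes — every two-step R-path is closed by a direct edge.
So R is a preorder.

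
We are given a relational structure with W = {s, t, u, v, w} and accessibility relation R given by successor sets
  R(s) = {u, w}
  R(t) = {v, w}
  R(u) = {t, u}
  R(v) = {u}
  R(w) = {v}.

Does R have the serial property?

Yes

Serial: yes — every world has a successor (e.g. s R u).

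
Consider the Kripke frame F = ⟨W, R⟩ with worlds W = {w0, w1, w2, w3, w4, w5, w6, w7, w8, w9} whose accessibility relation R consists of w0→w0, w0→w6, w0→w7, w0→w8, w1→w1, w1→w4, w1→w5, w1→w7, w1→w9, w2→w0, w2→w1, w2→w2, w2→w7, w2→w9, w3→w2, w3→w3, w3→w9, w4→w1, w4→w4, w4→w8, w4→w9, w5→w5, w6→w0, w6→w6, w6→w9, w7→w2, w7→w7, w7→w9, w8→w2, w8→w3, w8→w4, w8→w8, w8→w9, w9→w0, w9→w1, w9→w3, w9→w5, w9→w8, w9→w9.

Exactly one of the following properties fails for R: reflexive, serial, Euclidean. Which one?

Euclidean

Reflexive: yes — every world is R-related to itself.
Serial: yes — every world has a successor (e.g. w0 R w0).
Euclidean: no — w0 R w6 and w0 R w7, but not w6 R w7.
Only Euclidean fails.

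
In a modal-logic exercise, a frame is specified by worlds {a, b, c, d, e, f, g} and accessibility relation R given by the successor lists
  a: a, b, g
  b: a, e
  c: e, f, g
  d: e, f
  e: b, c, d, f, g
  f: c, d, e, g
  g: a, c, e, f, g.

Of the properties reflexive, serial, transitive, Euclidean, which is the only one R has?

Reflexive: no — b is not related to itself.
Serial: yes — every world has a successor (e.g. a R a).
Transitive: no — a R b and b R e, but not a R e.
Euclidean: no — a R b and a R g, but not b R g.
Only serial holds.

serial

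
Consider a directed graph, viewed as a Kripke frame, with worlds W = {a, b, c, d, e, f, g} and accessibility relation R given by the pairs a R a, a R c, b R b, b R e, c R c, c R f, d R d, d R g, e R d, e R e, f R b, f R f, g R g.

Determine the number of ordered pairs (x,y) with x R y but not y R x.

6

Enumerating: (a,c), (b,e), (c,f), (d,g), (e,d), (f,b).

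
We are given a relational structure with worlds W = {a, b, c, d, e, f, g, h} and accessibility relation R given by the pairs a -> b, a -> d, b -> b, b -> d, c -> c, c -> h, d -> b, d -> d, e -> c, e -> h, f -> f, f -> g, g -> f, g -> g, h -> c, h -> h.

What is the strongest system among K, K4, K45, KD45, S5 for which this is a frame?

Transitive (axiom 4): yes — every two-step R-path is closed by a direct edge.
Euclidean (axiom 5): yes — any two successors of a common world are R-related.
Serial (axiom D): yes — every world has a successor (e.g. a R b).
Reflexive (axiom T): no — a is not related to itself.
So F validates K, K4, K45, KD45; S5 would additionally require R to be reflexive. The strongest is KD45.

KD45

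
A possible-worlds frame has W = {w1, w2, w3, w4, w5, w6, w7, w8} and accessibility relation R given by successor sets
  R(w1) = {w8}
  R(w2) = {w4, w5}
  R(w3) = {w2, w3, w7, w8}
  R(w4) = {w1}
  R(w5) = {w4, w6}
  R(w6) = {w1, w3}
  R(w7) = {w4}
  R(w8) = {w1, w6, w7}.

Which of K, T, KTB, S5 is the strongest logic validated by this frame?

Reflexive (axiom T): no — w1 is not related to itself.
Symmetric (axiom B): no — w2 R w4 but not w4 R w2.
Euclidean (axiom 5): no — w2 R w4 and w2 R w5, but not w4 R w5.
So F validates K; T would additionally require R to be reflexive. The strongest is K.

K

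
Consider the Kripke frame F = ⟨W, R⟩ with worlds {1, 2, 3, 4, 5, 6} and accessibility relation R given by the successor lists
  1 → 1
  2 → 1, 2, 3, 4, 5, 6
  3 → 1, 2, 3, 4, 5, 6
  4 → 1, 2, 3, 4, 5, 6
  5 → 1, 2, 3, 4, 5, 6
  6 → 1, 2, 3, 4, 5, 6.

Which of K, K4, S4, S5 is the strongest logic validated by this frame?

Transitive (axiom 4): yes — every two-step R-path is closed by a direct edge.
Reflexive (axiom T): yes — every world is R-related to itself.
Euclidean (axiom 5): no — 2 R 1 and 2 R 3, but not 1 R 3.
So F validates K, K4, S4; S5 would additionally require R to be Euclidean. The strongest is S4.

S4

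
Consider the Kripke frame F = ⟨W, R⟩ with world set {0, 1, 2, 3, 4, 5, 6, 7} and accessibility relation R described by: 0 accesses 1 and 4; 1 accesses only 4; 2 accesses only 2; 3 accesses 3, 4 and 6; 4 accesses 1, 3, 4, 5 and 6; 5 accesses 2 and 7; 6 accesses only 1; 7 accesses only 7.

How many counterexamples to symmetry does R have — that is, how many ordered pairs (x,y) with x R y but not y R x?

Enumerating: (0,1), (0,4), (3,6), (4,5), (4,6), (5,2), (5,7), (6,1).

8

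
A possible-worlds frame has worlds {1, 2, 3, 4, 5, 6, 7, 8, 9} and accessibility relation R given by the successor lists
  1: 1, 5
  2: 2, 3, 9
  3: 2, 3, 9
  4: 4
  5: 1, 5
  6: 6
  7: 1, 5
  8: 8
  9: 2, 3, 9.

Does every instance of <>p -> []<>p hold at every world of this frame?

By correspondence theory, 5 is valid on a frame iff R is Euclidean.
Euclidean: yes — any two successors of a common world are R-related.

Yes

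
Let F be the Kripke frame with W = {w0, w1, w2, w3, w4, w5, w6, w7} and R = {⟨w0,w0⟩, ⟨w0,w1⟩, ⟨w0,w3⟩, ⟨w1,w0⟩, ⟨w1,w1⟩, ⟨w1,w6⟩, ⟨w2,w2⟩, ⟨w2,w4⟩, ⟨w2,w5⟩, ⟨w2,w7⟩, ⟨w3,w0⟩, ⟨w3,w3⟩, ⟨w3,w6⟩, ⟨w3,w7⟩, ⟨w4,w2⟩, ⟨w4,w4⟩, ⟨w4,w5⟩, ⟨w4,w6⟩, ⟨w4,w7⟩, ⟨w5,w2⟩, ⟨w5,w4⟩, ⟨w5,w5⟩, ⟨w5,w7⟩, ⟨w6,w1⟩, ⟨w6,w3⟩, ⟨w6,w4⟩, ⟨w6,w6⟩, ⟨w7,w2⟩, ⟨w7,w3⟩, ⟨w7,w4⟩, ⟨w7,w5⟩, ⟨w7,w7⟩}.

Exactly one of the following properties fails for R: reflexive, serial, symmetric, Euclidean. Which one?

Reflexive: yes — every world is R-related to itself.
Serial: yes — every world has a successor (e.g. w0 R w0).
Symmetric: yes — every pair in R has its reverse in R.
Euclidean: no — w0 R w1 and w0 R w3, but not w1 R w3.
Only Euclidean fails.

Euclidean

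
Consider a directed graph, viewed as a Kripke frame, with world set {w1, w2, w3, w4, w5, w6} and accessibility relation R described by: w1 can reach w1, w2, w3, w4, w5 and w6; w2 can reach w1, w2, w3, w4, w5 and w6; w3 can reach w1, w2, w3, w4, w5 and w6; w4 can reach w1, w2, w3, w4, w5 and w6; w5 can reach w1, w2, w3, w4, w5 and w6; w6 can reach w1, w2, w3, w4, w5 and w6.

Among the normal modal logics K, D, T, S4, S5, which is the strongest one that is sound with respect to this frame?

Serial (axiom D): yes — every world has a successor (e.g. w1 R w1).
Reflexive (axiom T): yes — every world is R-related to itself.
Transitive (axiom 4): yes — every two-step R-path is closed by a direct edge.
Euclidean (axiom 5): yes — any two successors of a common world are R-related.
So F validates K, D, T, S4, S5. The strongest is S5.

S5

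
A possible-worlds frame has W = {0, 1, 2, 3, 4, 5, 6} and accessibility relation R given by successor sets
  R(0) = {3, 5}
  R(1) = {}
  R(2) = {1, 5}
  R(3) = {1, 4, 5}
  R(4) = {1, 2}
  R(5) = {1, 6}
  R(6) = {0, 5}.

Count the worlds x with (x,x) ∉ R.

Enumerating: 0, 1, 2, 3, 4, 5, 6.

7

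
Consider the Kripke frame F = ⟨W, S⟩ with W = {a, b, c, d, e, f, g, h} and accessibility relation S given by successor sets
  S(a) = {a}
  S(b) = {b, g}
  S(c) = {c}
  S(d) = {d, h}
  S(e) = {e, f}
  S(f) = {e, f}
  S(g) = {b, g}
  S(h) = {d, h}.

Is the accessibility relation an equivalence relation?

Reflexive: yes — every world is S-related to itself.
Symmetric: yes — every pair in S has its reverse in S.
Transitive: yes — every two-step S-path is closed by a direct edge.
So S is an equivalence relation.

Yes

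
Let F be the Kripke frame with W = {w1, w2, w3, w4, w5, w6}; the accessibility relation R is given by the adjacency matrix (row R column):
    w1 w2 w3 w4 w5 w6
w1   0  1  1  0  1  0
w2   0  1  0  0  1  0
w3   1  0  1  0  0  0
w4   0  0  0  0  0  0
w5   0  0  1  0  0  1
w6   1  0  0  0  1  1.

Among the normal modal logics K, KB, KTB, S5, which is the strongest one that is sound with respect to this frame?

Symmetric (axiom B): no — w1 R w2 but not w2 R w1.
Reflexive (axiom T): no — w1 is not related to itself.
Euclidean (axiom 5): no — w1 R w2 and w1 R w3, but not w2 R w3.
So F validates K; KB would additionally require R to be symmetric. The strongest is K.

K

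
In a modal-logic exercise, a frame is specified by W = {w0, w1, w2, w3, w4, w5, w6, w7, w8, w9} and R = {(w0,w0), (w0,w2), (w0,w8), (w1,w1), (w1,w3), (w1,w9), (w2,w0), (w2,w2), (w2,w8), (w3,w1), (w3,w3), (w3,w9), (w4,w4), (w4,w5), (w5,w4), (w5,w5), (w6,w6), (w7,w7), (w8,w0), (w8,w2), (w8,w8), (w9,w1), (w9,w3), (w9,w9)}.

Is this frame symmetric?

Yes

Symmetric: yes — every pair in R has its reverse in R.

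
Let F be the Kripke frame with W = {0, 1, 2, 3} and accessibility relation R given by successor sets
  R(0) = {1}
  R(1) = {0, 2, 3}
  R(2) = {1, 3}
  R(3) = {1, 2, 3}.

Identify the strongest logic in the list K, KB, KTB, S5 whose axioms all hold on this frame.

Symmetric (axiom B): yes — every pair in R has its reverse in R.
Reflexive (axiom T): no — 0 is not related to itself.
Euclidean (axiom 5): no — 1 R 0 and 1 R 2, but not 0 R 2.
So F validates K, KB; KTB would additionally require R to be reflexive. The strongest is KB.

KB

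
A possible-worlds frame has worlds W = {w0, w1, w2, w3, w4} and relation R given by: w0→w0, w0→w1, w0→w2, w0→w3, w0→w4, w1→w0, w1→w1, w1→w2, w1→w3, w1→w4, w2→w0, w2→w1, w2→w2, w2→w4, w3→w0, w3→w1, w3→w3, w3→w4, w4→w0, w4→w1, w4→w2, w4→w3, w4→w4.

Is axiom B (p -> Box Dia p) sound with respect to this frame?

Yes

Axiom B corresponds to the accessibility relation being symmetric.
Symmetric: yes — every pair in R has its reverse in R.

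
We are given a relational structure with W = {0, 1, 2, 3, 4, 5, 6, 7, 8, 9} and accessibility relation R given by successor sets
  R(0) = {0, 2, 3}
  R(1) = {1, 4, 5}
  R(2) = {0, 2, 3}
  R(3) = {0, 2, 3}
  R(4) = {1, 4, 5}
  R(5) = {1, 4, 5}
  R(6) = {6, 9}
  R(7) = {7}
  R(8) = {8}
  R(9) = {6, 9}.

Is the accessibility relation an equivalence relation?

Reflexive: yes — every world is R-related to itself.
Symmetric: yes — every pair in R has its reverse in R.
Transitive: yes — every two-step R-path is closed by a direct edge.
So R is an equivalence relation.

Yes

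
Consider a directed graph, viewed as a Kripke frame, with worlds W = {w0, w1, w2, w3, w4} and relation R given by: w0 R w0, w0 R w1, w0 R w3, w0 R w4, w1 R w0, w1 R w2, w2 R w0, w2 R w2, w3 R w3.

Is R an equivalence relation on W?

Reflexive: no — w1 is not related to itself.
Symmetric: no — w0 R w3 but not w3 R w0.
Transitive: no — w0 R w1 and w1 R w2, but not w0 R w2.
So R is not an equivalence relation.

No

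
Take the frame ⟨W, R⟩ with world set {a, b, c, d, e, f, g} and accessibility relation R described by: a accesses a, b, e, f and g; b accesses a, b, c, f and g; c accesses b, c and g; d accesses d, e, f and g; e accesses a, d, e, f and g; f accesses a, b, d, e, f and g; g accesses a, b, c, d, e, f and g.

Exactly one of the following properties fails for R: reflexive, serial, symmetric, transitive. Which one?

Reflexive: yes — every world is R-related to itself.
Serial: yes — every world has a successor (e.g. a R a).
Symmetric: yes — every pair in R has its reverse in R.
Transitive: no — a R b and b R c, but not a R c.
Only transitive fails.

transitive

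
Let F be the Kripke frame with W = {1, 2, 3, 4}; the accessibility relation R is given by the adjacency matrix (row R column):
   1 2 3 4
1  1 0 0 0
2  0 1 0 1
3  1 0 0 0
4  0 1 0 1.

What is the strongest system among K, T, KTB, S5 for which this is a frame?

K

Reflexive (axiom T): no — 3 is not related to itself.
Symmetric (axiom B): no — 3 R 1 but not 1 R 3.
Euclidean (axiom 5): yes — any two successors of a common world are R-related.
So F validates K; T would additionally require R to be reflexive. The strongest is K.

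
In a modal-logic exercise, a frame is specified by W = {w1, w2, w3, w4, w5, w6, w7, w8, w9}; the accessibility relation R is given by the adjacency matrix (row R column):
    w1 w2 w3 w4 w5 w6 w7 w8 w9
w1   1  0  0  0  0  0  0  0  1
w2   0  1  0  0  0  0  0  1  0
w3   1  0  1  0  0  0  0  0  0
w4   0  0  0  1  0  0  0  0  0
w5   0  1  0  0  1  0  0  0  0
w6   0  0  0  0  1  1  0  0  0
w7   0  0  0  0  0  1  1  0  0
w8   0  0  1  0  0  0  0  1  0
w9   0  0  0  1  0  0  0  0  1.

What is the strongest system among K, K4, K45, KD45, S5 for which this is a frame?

K

Transitive (axiom 4): no — w1 R w9 and w9 R w4, but not w1 R w4.
Euclidean (axiom 5): no — w1 R w9 and w1 R w1, but not w9 R w1.
Serial (axiom D): yes — every world has a successor (e.g. w1 R w1).
Reflexive (axiom T): yes — every world is R-related to itself.
So F validates K; K4 would additionally require R to be transitive. The strongest is K.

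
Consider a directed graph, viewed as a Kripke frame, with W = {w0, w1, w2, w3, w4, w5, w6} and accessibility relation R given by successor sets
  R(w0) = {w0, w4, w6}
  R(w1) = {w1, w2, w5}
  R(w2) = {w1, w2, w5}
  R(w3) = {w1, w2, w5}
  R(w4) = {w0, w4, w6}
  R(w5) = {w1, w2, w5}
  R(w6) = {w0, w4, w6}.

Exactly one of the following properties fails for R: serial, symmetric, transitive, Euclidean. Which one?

Serial: yes — every world has a successor (e.g. w0 R w0).
Symmetric: no — w3 R w1 but not w1 R w3.
Transitive: yes — every two-step R-path is closed by a direct edge.
Euclidean: yes — any two successors of a common world are R-related.
Only symmetric fails.

symmetric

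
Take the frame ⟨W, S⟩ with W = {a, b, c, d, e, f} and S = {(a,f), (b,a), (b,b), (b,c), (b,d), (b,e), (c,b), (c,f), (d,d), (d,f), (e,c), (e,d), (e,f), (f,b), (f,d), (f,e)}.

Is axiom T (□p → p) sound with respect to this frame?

Axiom T corresponds to the accessibility relation being reflexive.
Reflexive: no — a is not related to itself.

No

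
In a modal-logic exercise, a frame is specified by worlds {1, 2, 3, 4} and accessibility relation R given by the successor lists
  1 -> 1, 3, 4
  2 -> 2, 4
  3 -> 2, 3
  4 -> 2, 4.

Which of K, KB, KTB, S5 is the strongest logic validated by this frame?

Symmetric (axiom B): no — 1 R 3 but not 3 R 1.
Reflexive (axiom T): yes — every world is R-related to itself.
Euclidean (axiom 5): no — 1 R 3 and 1 R 4, but not 3 R 4.
So F validates K; KB would additionally require R to be symmetric. The strongest is K.

K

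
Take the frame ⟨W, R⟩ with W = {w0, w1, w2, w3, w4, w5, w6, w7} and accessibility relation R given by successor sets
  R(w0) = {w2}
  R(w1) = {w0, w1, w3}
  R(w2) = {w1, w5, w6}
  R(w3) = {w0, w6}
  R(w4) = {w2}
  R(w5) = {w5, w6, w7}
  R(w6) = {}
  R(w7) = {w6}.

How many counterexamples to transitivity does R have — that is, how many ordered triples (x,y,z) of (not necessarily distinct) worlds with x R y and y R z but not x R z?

Enumerating: (w0,w2,w1), (w0,w2,w5), (w0,w2,w6), (w1,w0,w2), (w1,w3,w6), (w2,w1,w0), (w2,w1,w3), (w2,w5,w7), (w3,w0,w2), (w4,w2,w1), (w4,w2,w5), (w4,w2,w6).

12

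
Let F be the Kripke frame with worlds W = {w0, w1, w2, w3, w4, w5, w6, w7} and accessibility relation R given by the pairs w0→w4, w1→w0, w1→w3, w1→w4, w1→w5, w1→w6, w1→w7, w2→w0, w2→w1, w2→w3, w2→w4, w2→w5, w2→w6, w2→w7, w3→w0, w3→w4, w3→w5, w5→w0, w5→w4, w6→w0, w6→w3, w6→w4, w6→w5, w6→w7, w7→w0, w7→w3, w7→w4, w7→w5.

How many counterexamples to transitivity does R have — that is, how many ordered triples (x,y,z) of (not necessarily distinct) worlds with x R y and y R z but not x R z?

R is transitive; there are no such tuples.

0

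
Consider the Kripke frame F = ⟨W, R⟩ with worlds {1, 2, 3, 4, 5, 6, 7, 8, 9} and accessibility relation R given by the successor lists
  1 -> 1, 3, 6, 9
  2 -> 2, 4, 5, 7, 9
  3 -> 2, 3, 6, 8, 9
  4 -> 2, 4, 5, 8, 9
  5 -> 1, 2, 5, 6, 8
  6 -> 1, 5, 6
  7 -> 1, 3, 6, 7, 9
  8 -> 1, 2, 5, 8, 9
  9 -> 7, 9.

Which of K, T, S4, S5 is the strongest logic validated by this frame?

Reflexive (axiom T): yes — every world is R-related to itself.
Transitive (axiom 4): no — 1 R 3 and 3 R 2, but not 1 R 2.
Euclidean (axiom 5): no — 1 R 6 and 1 R 3, but not 6 R 3.
So F validates K, T; S4 would additionally require R to be transitive. The strongest is T.

T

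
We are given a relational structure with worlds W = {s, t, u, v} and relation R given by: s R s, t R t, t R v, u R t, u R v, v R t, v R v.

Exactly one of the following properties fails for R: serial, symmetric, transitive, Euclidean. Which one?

Serial: yes — every world has a successor (e.g. s R s).
Symmetric: no — u R t but not t R u.
Transitive: yes — every two-step R-path is closed by a direct edge.
Euclidean: yes — any two successors of a common world are R-related.
Only symmetric fails.

symmetric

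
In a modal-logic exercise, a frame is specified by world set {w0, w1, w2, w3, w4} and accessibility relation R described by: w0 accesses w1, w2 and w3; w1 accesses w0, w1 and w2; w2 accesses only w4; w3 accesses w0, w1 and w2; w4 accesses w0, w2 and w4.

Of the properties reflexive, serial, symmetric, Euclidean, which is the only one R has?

serial

Reflexive: no — w0 is not related to itself.
Serial: yes — every world has a successor (e.g. w0 R w1).
Symmetric: no — w0 R w2 but not w2 R w0.
Euclidean: no — w0 R w1 and w0 R w3, but not w1 R w3.
Only serial holds.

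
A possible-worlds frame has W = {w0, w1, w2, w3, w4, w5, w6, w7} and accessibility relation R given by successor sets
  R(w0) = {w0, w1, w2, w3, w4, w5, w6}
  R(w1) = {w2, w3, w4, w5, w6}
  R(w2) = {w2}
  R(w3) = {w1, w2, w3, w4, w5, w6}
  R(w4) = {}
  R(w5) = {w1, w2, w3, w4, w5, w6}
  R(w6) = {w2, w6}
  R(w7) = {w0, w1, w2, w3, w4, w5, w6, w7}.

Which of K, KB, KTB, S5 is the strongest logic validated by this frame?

Symmetric (axiom B): no — w0 R w1 but not w1 R w0.
Reflexive (axiom T): no — w1 is not related to itself.
Euclidean (axiom 5): no — w0 R w2 and w0 R w1, but not w2 R w1.
So F validates K; KB would additionally require R to be symmetric. The strongest is K.

K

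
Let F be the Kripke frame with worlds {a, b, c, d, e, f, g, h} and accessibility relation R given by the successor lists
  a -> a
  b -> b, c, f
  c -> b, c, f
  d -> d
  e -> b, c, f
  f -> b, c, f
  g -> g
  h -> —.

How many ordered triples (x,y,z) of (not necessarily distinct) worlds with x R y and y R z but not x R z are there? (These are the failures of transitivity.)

0

R is transitive; there are no such tuples.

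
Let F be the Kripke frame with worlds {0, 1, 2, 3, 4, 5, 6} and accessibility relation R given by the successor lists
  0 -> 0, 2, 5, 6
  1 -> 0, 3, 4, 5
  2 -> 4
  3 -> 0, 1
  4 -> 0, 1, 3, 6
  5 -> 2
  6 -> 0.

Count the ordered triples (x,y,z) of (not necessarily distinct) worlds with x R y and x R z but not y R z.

34

Enumerating: (0,2,0), (0,2,2), (0,2,5), (0,2,6), (0,5,0), (0,5,5), (0,5,6), (0,6,2), (0,6,5), (0,6,6), (1,0,3), (1,0,4), … and 22 more.
Total: 34.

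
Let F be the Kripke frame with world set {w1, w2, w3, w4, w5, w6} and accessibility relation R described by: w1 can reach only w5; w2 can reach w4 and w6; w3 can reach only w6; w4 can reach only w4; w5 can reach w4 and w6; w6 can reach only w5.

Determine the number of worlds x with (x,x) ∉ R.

Enumerating: w1, w2, w3, w5, w6.

5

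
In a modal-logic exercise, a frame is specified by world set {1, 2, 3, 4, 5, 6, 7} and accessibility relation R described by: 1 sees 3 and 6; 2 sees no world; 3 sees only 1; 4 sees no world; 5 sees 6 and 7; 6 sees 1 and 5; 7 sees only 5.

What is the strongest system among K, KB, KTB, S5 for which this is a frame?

KB

Symmetric (axiom B): yes — every pair in R has its reverse in R.
Reflexive (axiom T): no — 1 is not related to itself.
Euclidean (axiom 5): no — 1 R 3 and 1 R 6, but not 3 R 6.
So F validates K, KB; KTB would additionally require R to be reflexive. The strongest is KB.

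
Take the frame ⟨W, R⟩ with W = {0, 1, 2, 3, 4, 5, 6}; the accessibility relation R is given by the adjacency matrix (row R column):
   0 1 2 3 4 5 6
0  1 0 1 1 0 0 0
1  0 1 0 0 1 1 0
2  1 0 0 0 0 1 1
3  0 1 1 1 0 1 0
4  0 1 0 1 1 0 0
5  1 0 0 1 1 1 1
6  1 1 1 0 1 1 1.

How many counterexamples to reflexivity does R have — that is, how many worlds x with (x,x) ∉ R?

Enumerating: 2.

1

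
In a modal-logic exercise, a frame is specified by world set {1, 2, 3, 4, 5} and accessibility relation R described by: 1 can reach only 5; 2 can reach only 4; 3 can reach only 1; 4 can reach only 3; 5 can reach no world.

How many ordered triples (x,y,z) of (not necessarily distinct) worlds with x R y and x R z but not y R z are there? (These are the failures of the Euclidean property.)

4

Enumerating: (1,5,5), (2,4,4), (3,1,1), (4,3,3).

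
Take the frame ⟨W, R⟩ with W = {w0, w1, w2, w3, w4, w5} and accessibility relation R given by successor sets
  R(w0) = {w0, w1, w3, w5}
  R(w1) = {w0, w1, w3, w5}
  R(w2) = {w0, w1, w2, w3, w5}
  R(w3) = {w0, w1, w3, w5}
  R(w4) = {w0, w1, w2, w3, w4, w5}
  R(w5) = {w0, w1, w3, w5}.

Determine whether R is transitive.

Transitive: yes — every two-step R-path is closed by a direct edge.

Yes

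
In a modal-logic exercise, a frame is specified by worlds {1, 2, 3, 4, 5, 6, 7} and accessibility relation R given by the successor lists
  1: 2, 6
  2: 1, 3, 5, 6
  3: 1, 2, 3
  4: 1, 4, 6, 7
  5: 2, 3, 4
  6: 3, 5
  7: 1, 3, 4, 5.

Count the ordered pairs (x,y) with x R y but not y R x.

Enumerating: (1,6), (2,6), (3,1), (4,1), (4,6), (5,3), (5,4), (6,3), (6,5), (7,1), (7,3), (7,5).

12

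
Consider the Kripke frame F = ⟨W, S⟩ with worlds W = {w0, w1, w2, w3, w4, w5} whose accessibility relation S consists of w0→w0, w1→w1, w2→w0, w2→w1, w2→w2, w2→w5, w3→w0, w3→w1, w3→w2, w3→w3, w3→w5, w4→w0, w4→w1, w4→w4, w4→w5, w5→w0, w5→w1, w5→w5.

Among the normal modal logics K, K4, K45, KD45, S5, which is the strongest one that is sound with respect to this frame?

K4

Transitive (axiom 4): yes — every two-step S-path is closed by a direct edge.
Euclidean (axiom 5): no — w2 S w0 and w2 S w1, but not w0 S w1.
Serial (axiom D): yes — every world has a successor (e.g. w0 S w0).
Reflexive (axiom T): yes — every world is S-related to itself.
So F validates K, K4; K45 would additionally require S to be Euclidean. The strongest is K4.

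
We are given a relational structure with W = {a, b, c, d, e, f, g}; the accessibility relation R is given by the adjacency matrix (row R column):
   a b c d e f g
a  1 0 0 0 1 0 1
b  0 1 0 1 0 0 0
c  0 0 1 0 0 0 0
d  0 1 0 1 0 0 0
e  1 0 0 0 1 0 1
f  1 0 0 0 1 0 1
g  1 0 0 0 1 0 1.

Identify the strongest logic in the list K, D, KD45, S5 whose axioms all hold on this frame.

KD45

Serial (axiom D): yes — every world has a successor (e.g. a R a).
Euclidean (axiom 5): yes — any two successors of a common world are R-related.
Transitive (axiom 4): yes — every two-step R-path is closed by a direct edge.
Reflexive (axiom T): no — f is not related to itself.
So F validates K, D, KD45; S5 would additionally require R to be reflexive. The strongest is KD45.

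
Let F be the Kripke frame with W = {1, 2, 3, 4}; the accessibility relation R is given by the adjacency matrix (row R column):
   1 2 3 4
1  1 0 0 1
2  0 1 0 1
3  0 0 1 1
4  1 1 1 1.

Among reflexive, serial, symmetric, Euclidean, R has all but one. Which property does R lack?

Euclidean

Reflexive: yes — every world is R-related to itself.
Serial: yes — every world has a successor (e.g. 1 R 1).
Symmetric: yes — every pair in R has its reverse in R.
Euclidean: no — 4 R 1 and 4 R 2, but not 1 R 2.
Only Euclidean fails.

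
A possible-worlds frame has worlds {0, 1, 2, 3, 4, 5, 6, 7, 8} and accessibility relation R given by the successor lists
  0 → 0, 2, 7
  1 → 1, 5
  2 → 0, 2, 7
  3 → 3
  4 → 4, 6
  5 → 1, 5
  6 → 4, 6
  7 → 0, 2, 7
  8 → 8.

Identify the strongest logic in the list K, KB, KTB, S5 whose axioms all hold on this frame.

Symmetric (axiom B): yes — every pair in R has its reverse in R.
Reflexive (axiom T): yes — every world is R-related to itself.
Euclidean (axiom 5): yes — any two successors of a common world are R-related.
So F validates K, KB, KTB, S5. The strongest is S5.

S5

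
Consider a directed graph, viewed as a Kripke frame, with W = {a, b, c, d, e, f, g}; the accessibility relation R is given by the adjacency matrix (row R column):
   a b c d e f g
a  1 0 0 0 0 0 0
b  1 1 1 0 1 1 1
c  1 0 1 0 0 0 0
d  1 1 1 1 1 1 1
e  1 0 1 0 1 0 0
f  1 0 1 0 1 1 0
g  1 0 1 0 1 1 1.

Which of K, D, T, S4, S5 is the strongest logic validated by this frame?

Serial (axiom D): yes — every world has a successor (e.g. a R a).
Reflexive (axiom T): yes — every world is R-related to itself.
Transitive (axiom 4): yes — every two-step R-path is closed by a direct edge.
Euclidean (axiom 5): no — b R a and b R c, but not a R c.
So F validates K, D, T, S4; S5 would additionally require R to be Euclidean. The strongest is S4.

S4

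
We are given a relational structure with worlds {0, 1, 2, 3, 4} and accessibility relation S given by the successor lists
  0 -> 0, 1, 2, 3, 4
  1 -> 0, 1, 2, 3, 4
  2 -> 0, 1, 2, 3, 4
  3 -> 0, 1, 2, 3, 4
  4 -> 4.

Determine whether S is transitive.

Transitive: yes — every two-step S-path is closed by a direct edge.

Yes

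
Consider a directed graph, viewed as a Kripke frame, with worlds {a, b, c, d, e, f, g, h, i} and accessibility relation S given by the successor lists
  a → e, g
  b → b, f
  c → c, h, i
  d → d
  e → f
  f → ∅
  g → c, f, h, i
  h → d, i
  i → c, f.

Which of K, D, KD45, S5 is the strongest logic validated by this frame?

Serial (axiom D): no — f has no S-successor.
Euclidean (axiom 5): no — a S e and a S g, but not e S g.
Transitive (axiom 4): no — a S e and e S f, but not a S f.
Reflexive (axiom T): no — a is not related to itself.
So F validates K; D would additionally require S to be serial. The strongest is K.

K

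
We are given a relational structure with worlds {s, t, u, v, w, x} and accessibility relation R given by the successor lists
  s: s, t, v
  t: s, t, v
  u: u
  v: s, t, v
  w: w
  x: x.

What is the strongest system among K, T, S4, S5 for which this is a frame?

S5

Reflexive (axiom T): yes — every world is R-related to itself.
Transitive (axiom 4): yes — every two-step R-path is closed by a direct edge.
Euclidean (axiom 5): yes — any two successors of a common world are R-related.
So F validates K, T, S4, S5. The strongest is S5.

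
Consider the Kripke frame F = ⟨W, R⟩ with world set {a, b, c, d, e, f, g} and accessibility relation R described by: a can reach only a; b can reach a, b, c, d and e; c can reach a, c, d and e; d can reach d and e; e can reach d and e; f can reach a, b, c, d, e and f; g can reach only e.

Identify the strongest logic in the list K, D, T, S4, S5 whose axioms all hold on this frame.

D

Serial (axiom D): yes — every world has a successor (e.g. a R a).
Reflexive (axiom T): no — g is not related to itself.
Transitive (axiom 4): no — g R e and e R d, but not g R d.
Euclidean (axiom 5): no — b R a and b R c, but not a R c.
So F validates K, D; T would additionally require R to be reflexive. The strongest is D.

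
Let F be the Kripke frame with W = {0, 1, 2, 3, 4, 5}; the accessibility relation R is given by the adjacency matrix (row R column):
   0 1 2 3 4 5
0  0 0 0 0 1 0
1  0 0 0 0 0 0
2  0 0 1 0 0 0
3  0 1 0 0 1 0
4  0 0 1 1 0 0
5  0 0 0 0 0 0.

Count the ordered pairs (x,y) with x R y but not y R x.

3

Enumerating: (0,4), (3,1), (4,2).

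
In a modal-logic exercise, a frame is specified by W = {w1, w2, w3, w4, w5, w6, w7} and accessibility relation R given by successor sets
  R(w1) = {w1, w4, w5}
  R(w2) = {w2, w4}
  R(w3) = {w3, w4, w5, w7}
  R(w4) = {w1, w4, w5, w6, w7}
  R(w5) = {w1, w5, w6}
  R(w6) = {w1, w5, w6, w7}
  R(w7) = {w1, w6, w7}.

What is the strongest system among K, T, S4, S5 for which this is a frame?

T

Reflexive (axiom T): yes — every world is R-related to itself.
Transitive (axiom 4): no — w1 R w4 and w4 R w6, but not w1 R w6.
Euclidean (axiom 5): no — w1 R w5 and w1 R w4, but not w5 R w4.
So F validates K, T; S4 would additionally require R to be transitive. The strongest is T.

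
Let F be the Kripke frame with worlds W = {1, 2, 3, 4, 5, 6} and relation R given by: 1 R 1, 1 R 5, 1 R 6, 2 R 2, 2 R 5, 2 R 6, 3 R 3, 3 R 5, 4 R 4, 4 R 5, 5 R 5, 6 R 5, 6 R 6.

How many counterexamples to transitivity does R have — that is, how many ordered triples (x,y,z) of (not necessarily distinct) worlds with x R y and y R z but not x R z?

0

R is transitive; there are no such tuples.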